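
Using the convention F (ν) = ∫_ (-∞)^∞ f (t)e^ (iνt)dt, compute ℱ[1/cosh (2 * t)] pi/ (2 * cosh (pi * ν/4))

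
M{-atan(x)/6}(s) pi*sec(pi*s/2)/(12*s)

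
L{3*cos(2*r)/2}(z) 3*z/(2*(z^2+4))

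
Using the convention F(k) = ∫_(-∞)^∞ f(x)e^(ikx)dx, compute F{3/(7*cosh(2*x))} 3*pi/(14*cosh(pi*k/4))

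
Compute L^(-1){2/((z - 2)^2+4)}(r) exp(2 * r) * sin(2 * r)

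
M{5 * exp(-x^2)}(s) 5 * gamma(s/2)/2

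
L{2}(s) 2/s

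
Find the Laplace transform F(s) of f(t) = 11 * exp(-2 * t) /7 11/(7 * (s + 2) ) 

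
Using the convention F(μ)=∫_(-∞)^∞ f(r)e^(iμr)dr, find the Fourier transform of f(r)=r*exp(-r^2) I*sqrt(pi)*μ*exp(-μ^2/4)/2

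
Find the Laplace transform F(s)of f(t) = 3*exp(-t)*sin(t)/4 3/(4*((s + 1)^2 + 1))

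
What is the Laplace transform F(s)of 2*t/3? 2/(3*s^2)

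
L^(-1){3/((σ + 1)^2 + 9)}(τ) exp(-τ) * sin(3 * τ)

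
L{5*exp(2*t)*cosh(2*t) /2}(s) 5*(s - 2) /(2*s*(s - 4) ) 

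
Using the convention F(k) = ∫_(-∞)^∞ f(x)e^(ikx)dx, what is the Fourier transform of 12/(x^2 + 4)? 6 * pi * exp(-2 * Abs(k))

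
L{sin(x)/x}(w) atan(1/w)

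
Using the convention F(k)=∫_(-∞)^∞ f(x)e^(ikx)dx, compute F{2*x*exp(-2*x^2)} sqrt(2)*I*sqrt(pi)*k*exp(-k^2/8)/4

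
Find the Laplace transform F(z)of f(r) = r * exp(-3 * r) (z + 3)^(-2)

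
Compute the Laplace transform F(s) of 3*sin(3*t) 9/(s^2+9) 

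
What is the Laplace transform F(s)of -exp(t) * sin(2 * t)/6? -1/(3 * (s - 1)^2 + 12)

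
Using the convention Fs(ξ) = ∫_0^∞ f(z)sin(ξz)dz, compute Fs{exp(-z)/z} atan(ξ)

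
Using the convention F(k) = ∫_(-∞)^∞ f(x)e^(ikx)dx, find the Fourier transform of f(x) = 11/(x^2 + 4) 11*pi*exp(-2*Abs(k))/2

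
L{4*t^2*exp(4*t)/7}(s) 8/(7*(s - 4)^3)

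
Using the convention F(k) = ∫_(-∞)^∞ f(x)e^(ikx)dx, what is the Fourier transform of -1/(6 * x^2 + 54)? -pi * exp(-3 * Abs(k))/18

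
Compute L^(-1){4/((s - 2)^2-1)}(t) 4*exp(2*t)*sinh(t)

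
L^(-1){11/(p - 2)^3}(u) 11*u^2*exp(2*u)/2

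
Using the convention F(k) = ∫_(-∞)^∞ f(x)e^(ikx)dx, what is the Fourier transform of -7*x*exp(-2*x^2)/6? -7*sqrt(2)*I*sqrt(pi)*k*exp(-k^2/8)/48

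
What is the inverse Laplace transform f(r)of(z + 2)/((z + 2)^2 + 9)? exp(-2 * r) * cos(3 * r)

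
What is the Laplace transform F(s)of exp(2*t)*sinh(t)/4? 1/(4*((s - 2)^2 - 1))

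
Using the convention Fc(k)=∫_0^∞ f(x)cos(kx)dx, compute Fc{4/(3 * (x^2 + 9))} 2 * pi * exp(-3 * k)/9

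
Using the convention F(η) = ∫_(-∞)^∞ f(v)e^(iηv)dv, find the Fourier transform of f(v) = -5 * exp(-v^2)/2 -5 * sqrt(pi) * exp(-η^2/4)/2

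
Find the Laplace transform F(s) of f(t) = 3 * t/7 3/(7 * s^2) 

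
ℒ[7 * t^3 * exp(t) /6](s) 7/(s - 1) ^4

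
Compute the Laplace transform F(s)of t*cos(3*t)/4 (s^2 - 9)/(4*(s^2 + 9)^2)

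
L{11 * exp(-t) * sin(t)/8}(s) 11/(8 * ((s + 1)^2 + 1))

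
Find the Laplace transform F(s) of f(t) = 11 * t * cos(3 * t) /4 11 * (s^2 - 9) /(4 * (s^2 + 9) ^2) 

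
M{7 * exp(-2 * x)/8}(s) 7 * gamma(s)/(8 * 2^s)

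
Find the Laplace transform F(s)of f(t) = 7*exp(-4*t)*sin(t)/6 7/(6*((s + 4)^2 + 1))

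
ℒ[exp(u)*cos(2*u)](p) (p - 1)/((p - 1)^2 + 4)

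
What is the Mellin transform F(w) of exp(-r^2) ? gamma(w/2) /2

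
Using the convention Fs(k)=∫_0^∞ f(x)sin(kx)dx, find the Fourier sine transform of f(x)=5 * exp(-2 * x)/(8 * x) 5 * atan(k/2)/8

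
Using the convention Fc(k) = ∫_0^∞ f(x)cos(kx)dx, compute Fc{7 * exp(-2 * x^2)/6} 7 * sqrt(2) * sqrt(pi) * exp(-k^2/8)/24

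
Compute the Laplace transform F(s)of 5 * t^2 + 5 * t 5/s^2 + 10/s^3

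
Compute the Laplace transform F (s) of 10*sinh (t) 10/ (s^2 - 1) 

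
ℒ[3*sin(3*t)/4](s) 9/(4*(s^2 + 9))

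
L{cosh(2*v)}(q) q/(q^2 - 4)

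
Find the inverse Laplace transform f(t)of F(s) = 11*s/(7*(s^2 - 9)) 11*cosh(3*t)/7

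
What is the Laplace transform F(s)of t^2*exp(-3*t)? 2/(s + 3)^3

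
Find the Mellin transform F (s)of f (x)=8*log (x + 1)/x -8*pi*csc (pi*s)/ (s - 1)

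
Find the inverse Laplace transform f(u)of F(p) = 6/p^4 u^3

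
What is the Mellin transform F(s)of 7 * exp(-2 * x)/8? 7 * gamma(s)/(8 * 2^s)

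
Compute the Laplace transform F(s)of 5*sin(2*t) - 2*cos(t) 10/(s^2+4) - 2*s/(s^2+1)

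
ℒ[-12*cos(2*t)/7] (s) -12*s/(7*s^2+28)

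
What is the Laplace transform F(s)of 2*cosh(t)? 2*s/(s^2-1)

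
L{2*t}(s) 2/s^2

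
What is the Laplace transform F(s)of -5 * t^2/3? -10/(3 * s^3)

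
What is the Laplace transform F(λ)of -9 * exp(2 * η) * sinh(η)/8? -9/(8 * (λ - 2)^2 - 8)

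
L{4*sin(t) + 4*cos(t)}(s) 4/(s^2 + 1) + 4*s/(s^2 + 1)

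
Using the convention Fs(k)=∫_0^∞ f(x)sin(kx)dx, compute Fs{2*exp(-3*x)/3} 2*k/(3*(k^2 + 9))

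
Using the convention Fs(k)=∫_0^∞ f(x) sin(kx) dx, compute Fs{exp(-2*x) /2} k/(2*(k^2 + 4) ) 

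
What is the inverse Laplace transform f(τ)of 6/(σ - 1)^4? τ^3*exp(τ)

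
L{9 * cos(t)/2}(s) 9 * s/(2 * (s^2 + 1))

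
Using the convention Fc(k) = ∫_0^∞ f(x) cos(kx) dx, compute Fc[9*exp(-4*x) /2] 18/(k^2+16) 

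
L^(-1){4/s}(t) 4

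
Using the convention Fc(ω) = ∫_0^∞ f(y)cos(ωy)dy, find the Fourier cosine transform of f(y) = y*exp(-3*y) (9 - ω^2)/(ω^2 + 9)^2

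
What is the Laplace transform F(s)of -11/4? -11/(4*s)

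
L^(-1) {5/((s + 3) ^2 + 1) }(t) 5 * exp(-3 * t) * sin(t) 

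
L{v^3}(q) 6/q^4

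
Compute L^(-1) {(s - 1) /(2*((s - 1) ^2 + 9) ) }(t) exp(t)*cos(3*t) /2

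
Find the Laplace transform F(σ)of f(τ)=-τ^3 -6/σ^4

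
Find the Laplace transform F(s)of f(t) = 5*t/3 5/(3*s^2)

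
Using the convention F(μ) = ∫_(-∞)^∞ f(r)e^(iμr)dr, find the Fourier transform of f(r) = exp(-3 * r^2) sqrt(3) * sqrt(pi) * exp(-μ^2/12)/3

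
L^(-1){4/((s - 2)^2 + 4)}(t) 2 * exp(2 * t) * sin(2 * t)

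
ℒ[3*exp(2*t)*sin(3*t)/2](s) 9/(2*((s - 2)^2 + 9))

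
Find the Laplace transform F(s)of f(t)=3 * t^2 6/s^3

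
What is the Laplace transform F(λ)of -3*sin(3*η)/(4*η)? -3*atan(3/λ)/4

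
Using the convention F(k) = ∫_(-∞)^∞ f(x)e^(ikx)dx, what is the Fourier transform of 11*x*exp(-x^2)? 11*I*sqrt(pi)*k*exp(-k^2/4)/2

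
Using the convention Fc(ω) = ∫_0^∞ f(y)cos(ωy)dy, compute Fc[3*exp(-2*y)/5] 6/(5*(ω^2 + 4))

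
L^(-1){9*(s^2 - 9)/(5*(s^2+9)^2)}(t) 9*t*cos(3*t)/5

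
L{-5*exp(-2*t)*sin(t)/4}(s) -5/(4*(s + 2)^2 + 4)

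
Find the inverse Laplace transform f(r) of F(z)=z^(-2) r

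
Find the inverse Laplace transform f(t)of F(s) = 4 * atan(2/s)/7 4 * sin(2 * t)/(7 * t)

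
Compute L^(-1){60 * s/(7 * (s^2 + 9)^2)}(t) 10 * t * sin(3 * t)/7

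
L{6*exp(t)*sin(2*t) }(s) 12/((s - 1) ^2+4) 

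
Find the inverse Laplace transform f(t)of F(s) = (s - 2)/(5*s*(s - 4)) exp(2*t)*cosh(2*t)/5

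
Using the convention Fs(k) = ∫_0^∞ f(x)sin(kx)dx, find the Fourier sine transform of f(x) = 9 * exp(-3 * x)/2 9 * k/(2 * (k^2 + 9))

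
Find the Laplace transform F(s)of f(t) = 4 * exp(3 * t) 4/(s - 3)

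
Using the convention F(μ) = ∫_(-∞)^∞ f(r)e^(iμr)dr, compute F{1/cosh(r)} pi/cosh(pi * μ/2)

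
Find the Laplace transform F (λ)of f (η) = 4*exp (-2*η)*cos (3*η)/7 4*(λ + 2)/ (7*( (λ + 2)^2 + 9))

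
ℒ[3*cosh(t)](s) 3*s/(s^2-1)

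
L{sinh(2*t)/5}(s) 2/(5*(s^2 - 4))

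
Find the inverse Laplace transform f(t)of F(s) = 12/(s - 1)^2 12*t*exp(t)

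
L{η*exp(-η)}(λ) (λ + 1)^(-2)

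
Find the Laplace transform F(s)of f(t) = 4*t 4/s^2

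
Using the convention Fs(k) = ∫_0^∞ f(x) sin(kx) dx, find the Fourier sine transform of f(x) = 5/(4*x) 5*pi/8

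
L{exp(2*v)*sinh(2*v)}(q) 2/(q*(q - 4))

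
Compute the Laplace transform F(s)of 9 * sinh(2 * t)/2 9/(s^2 - 4)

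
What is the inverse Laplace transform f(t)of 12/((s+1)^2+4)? 6 * exp(-t) * sin(2 * t)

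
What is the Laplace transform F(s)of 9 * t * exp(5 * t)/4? 9/(4 * (s - 5)^2)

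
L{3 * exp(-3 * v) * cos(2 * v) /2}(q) 3 * (q + 3) /(2 * ((q + 3) ^2 + 4) ) 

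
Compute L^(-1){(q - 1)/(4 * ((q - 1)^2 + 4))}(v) exp(v) * cos(2 * v)/4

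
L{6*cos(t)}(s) 6*s/(s^2 + 1)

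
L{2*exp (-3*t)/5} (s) 2/ (5*(s + 3))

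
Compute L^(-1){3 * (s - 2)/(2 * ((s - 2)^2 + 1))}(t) 3 * exp(2 * t) * cos(t)/2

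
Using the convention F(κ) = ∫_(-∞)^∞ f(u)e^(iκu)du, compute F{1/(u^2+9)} pi*exp(-3*Abs(κ))/3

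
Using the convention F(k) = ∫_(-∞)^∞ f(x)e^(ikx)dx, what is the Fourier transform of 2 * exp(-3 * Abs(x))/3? 4/(k^2+9)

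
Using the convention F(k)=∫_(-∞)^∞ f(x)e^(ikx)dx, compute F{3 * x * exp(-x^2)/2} 3 * I * sqrt(pi) * k * exp(-k^2/4)/4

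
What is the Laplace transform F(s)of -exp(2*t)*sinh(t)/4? -1/(4*(s - 2)^2 - 4)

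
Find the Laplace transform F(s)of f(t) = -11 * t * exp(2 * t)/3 -11/(3 * (s - 2)^2)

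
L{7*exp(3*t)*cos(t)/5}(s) 7*(s - 3)/(5*((s - 3)^2 + 1))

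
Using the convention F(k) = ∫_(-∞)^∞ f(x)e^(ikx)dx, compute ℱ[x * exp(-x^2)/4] I * sqrt(pi) * k * exp(-k^2/4)/8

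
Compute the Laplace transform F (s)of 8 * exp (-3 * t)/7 8/ (7 * (s + 3))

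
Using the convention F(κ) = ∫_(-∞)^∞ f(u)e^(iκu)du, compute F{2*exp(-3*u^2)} 2*sqrt(3)*sqrt(pi)*exp(-κ^2/12)/3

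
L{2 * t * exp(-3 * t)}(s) 2/(s + 3)^2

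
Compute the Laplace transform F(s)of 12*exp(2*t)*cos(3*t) 12*(s - 2)/((s - 2)^2 + 9)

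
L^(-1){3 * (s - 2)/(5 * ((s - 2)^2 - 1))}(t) 3 * exp(2 * t) * cosh(t)/5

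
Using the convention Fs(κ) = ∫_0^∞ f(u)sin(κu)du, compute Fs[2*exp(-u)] 2*κ/(κ^2+1)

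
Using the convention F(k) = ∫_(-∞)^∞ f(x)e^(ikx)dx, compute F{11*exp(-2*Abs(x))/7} 44/(7*(k^2 + 4))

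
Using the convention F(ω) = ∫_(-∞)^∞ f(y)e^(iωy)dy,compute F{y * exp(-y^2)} I * sqrt(pi) * ω * exp(-ω^2/4)/2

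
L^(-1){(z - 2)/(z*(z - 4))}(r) exp(2*r)*cosh(2*r)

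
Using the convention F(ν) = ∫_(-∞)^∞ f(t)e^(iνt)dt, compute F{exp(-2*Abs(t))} 4/(ν^2 + 4)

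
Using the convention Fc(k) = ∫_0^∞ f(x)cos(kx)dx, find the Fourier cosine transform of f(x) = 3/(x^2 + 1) 3*pi*exp(-k)/2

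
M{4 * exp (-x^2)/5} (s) 2 * gamma (s/2)/5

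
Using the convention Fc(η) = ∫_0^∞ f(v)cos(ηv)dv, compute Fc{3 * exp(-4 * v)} 12/(η^2 + 16)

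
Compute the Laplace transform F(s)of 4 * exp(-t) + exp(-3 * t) 1/(s + 3) + 4/(s + 1)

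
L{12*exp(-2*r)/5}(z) 12/(5*(z + 2))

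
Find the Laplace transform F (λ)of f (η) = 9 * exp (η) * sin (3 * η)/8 27/ (8 * ( (λ - 1)^2 + 9))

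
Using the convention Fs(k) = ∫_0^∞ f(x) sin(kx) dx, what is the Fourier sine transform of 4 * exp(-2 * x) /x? 4 * atan(k/2) 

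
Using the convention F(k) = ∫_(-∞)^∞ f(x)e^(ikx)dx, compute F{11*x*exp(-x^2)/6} 11*I*sqrt(pi)*k*exp(-k^2/4)/12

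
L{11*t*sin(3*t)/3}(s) 22*s/(s^2 + 9)^2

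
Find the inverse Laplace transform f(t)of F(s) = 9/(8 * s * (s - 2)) 9 * exp(t) * sinh(t)/8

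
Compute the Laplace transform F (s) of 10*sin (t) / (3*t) 10*atan (1/s) /3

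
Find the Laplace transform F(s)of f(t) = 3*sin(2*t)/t 3*atan(2/s)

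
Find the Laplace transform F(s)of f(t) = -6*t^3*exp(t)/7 -36/(7*(s - 1)^4)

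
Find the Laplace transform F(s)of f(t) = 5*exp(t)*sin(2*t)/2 5/((s - 1)^2 + 4)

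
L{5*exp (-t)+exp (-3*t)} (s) 1/ (s+3)+5/ (s+1)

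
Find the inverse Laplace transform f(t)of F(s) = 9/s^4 3*t^3/2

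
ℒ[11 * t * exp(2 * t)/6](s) 11/(6 * (s - 2)^2)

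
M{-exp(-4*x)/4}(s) -gamma(s)/(4*2^(2*s))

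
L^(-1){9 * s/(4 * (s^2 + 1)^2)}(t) 9 * t * sin(t)/8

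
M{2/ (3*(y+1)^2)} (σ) -2*pi*(σ - 1)/ (3*sin (pi*σ))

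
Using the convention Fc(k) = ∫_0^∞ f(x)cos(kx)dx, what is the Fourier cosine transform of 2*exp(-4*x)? 8/(k^2 + 16)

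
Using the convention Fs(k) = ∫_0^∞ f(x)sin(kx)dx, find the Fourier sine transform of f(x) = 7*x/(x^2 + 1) 7*pi*exp(-k)/2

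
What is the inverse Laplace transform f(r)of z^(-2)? r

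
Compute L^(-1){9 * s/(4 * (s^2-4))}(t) 9 * cosh(2 * t)/4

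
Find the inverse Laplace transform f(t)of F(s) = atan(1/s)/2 sin(t)/(2*t)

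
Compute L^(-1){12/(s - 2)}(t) 12 * exp(2 * t)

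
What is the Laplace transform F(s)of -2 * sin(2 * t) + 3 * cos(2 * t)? 3 * s/(s^2 + 4)-4/(s^2 + 4)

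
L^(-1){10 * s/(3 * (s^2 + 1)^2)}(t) 5 * t * sin(t)/3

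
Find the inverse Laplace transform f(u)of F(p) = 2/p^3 u^2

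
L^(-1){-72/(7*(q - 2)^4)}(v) -12*v^3*exp(2*v)/7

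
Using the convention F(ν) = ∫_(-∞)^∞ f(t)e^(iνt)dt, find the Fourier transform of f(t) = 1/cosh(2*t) pi/(2*cosh(pi*ν/4))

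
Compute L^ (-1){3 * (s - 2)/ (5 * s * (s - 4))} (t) 3 * exp (2 * t) * cosh (2 * t)/5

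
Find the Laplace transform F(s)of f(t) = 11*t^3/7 66/(7*s^4)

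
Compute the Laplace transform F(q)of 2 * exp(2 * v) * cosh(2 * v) 2 * (q - 2)/(q * (q - 4))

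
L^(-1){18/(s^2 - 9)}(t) 6*sinh(3*t)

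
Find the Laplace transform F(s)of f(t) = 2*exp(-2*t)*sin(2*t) 4/((s + 2)^2 + 4)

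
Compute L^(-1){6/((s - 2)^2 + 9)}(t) 2*exp(2*t)*sin(3*t)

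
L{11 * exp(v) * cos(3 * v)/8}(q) 11 * (q - 1)/(8 * ((q - 1)^2+9))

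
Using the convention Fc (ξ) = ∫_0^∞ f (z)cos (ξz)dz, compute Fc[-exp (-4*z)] -4/ (ξ^2 + 16)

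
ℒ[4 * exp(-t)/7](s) 4/(7 * (s + 1))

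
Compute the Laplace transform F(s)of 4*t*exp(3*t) 4/(s - 3)^2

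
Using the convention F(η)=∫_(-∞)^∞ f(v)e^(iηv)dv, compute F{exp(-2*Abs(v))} 4/(η^2 + 4)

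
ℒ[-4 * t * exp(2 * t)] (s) -4/(s - 2)^2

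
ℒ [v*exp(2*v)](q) (q - 2)^(-2)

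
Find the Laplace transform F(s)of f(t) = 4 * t 4/s^2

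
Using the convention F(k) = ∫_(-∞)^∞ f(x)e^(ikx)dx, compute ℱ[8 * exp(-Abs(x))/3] 16/(3 * (k^2 + 1))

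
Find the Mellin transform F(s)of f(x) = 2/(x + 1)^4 gamma(s)*gamma(4 - s)/3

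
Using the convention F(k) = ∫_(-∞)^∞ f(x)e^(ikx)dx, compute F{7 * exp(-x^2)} 7 * sqrt(pi) * exp(-k^2/4)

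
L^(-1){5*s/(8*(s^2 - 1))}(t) 5*cosh(t)/8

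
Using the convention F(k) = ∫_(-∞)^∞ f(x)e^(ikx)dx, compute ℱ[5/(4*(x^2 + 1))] 5*pi*exp(-Abs(k))/4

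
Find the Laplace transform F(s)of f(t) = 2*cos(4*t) 2*s/(s^2+16)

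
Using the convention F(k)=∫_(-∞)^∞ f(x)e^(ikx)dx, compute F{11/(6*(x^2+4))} 11*pi*exp(-2*Abs(k))/12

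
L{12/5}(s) 12/(5 * s)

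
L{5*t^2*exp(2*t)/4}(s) 5/(2*(s - 2)^3)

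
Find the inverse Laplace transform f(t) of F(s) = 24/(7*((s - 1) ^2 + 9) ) 8*exp(t)*sin(3*t) /7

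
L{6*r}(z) 6/z^2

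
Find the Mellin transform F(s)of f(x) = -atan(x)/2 pi*sec(pi*s/2)/(4*s)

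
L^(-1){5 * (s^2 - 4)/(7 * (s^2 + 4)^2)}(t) 5 * t * cos(2 * t)/7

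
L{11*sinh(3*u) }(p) 33/(p^2 - 9) 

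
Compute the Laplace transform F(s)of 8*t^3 48/s^4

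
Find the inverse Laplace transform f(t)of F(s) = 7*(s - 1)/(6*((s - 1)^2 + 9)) 7*exp(t)*cos(3*t)/6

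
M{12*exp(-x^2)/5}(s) 6*gamma(s/2)/5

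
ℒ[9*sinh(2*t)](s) 18/(s^2 - 4)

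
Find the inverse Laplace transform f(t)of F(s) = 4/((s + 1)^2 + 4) 2 * exp(-t) * sin(2 * t)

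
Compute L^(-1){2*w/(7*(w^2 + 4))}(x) 2*cos(2*x)/7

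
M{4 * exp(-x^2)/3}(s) 2 * gamma(s/2)/3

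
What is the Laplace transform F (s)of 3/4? 3/ (4*s)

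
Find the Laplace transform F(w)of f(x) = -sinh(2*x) -2/(w^2 - 4)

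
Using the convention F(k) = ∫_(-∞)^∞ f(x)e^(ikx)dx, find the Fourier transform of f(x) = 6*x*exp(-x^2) 3*I*sqrt(pi)*k*exp(-k^2/4)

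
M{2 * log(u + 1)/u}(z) -2 * pi * csc(pi * z)/(z - 1)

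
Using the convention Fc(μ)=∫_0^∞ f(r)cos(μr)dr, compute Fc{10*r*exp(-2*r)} 10*(4 - μ^2)/(μ^2 + 4)^2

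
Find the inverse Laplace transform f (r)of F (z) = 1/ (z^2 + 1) sin (r)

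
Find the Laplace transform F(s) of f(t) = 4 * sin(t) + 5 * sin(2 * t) 4/(s^2 + 1) + 10/(s^2 + 4) 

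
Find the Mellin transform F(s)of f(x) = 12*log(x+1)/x -12*pi*csc(pi*s)/(s - 1)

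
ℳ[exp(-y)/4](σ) gamma(σ)/4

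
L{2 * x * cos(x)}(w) 2 * (w^2 - 1)/(w^2 + 1)^2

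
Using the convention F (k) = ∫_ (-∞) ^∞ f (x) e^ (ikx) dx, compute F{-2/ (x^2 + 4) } -pi*exp (-2*Abs (k) ) 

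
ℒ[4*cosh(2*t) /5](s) 4*s/(5*(s^2-4) ) 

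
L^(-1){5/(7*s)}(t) 5/7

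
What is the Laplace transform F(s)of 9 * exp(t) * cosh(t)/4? 9 * (s - 1)/(4 * s * (s - 2))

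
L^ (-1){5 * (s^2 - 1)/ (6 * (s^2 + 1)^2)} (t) 5 * t * cos (t)/6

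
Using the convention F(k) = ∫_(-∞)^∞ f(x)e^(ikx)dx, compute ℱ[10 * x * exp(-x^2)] 5 * I * sqrt(pi) * k * exp(-k^2/4)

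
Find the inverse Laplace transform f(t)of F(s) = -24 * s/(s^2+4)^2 -6 * t * sin(2 * t)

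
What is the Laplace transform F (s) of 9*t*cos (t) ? 9*(s^2 - 1) / (s^2 + 1) ^2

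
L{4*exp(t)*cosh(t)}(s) 4*(s - 1)/(s*(s - 2))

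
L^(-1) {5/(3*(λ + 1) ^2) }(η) 5*η*exp(-η) /3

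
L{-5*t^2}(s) -10/s^3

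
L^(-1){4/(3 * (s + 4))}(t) 4 * exp(-4 * t)/3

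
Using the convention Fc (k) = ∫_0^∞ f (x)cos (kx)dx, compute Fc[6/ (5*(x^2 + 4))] 3*pi*exp (-2*k)/10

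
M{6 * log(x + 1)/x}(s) -6 * pi * csc(pi * s)/(s - 1)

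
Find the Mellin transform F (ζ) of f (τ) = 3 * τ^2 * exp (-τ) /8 3 * gamma (ζ+2) /8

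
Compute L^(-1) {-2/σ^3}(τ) -τ^2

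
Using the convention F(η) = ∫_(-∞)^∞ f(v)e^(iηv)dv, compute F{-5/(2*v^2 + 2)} -5*pi*exp(-Abs(η))/2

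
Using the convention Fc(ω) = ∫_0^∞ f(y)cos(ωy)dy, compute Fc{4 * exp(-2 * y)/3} 8/(3 * (ω^2+4))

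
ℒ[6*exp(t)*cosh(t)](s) 6*(s - 1)/(s*(s - 2))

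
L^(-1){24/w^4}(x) 4*x^3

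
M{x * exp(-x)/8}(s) gamma(s + 1)/8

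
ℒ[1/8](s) 1/(8*s) 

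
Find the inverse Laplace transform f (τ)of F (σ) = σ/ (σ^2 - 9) cosh (3*τ)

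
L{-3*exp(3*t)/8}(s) -3/(8*s - 24)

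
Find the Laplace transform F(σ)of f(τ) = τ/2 1/(2*σ^2)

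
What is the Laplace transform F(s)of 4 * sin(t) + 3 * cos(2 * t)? 4/(s^2 + 1) + 3 * s/(s^2 + 4)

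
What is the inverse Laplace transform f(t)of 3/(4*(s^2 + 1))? 3*sin(t)/4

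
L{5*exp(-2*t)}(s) 5/(s + 2)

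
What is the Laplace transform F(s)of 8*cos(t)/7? 8*s/(7*(s^2 + 1))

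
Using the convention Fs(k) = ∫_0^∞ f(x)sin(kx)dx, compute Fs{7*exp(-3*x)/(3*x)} 7*atan(k/3)/3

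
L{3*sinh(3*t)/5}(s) 9/(5*(s^2 - 9))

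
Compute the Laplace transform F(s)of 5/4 5/(4 * s)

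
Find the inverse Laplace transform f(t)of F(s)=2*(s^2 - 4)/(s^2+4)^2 2*t*cos(2*t)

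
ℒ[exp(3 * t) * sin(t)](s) 1/((s - 3)^2 + 1)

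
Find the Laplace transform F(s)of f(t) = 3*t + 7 7/s + 3/s^2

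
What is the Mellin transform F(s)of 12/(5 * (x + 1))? 12 * pi * csc(pi * s)/5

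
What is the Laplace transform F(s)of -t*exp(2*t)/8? -1/(8*(s - 2)^2)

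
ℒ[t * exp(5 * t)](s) (s - 5)^(-2)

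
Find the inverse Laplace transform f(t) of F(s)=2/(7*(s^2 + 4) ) sin(2*t) /7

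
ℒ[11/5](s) 11/(5 * s)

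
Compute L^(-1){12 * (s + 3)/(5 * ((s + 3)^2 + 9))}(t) 12 * exp(-3 * t) * cos(3 * t)/5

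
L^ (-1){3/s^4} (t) t^3/2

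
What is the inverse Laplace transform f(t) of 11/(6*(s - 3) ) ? 11*exp(3*t) /6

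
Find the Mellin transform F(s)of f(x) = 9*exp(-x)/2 9*gamma(s)/2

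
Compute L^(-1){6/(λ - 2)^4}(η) η^3 * exp(2 * η)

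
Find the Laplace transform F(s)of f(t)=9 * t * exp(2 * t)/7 9/(7 * (s - 2)^2)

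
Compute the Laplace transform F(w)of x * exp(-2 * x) (w + 2)^(-2)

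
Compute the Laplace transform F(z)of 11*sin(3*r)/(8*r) 11*atan(3/z)/8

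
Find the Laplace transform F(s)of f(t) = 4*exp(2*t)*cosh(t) 4*(s - 2)/((s - 2)^2 - 1)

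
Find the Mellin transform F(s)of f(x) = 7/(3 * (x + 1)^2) -7 * pi * (s - 1)/(3 * sin(pi * s))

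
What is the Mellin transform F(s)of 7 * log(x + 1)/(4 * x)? -7 * pi * csc(pi * s)/(4 * s - 4)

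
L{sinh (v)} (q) 1/ (q^2 - 1)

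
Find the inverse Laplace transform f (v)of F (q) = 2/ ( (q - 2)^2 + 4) exp (2*v)*sin (2*v)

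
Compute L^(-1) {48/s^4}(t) 8*t^3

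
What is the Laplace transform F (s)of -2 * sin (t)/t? -2 * atan (1/s)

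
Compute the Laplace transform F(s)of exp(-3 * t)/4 1/(4 * (s + 3))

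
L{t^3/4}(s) 3/(2*s^4)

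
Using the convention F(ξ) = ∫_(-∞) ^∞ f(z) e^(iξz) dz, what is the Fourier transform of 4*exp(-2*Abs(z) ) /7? 16/(7*(ξ^2 + 4) ) 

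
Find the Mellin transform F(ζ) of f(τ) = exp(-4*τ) gamma(ζ) /4^ζ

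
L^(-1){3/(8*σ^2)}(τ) 3*τ/8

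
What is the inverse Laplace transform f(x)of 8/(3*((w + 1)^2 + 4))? 4*exp(-x)*sin(2*x)/3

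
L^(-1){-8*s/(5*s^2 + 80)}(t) -8*cos(4*t)/5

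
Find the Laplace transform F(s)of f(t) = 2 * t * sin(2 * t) 8 * s/(s^2 + 4)^2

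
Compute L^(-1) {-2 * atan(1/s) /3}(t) -2 * sin(t) /(3 * t) 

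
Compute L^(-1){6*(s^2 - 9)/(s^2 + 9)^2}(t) 6*t*cos(3*t)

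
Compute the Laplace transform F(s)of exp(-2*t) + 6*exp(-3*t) 6/(s + 3) + 1/(s + 2)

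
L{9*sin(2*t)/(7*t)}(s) 9*atan(2/s)/7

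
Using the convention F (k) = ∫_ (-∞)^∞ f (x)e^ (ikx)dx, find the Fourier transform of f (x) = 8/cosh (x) 8*pi/cosh (pi*k/2)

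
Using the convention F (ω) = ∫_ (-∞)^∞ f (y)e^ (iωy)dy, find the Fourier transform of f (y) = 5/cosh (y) 5 * pi/cosh (pi * ω/2)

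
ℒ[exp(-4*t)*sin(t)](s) 1/((s+4)^2+1)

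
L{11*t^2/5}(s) 22/(5*s^3)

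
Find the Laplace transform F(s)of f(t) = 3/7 3/(7*s)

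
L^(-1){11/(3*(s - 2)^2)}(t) 11*t*exp(2*t)/3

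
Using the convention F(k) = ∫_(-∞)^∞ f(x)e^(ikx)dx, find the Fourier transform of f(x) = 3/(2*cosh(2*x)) 3*pi/(4*cosh(pi*k/4))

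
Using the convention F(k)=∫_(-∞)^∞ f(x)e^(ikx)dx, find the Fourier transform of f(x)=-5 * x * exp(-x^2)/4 -5 * I * sqrt(pi) * k * exp(-k^2/4)/8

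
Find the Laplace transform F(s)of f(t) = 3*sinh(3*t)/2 9/(2*(s^2 - 9))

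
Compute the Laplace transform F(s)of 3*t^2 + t s^(-2) + 6/s^3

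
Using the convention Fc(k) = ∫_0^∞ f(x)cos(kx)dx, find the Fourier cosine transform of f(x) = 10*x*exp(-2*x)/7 10*(4 - k^2)/(7*(k^2 + 4)^2)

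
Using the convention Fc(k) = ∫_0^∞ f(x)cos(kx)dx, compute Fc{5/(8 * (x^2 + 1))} 5 * pi * exp(-k)/16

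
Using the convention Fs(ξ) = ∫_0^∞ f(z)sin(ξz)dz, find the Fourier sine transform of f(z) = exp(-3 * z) ξ/(ξ^2 + 9)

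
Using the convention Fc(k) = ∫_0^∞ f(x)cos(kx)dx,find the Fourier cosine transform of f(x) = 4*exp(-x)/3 4/(3*(k^2 + 1))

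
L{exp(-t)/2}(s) 1/(2 * (s + 1))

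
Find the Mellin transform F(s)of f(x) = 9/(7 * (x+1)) 9 * pi * csc(pi * s)/7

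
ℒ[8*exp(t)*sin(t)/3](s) 8/(3*((s - 1)^2 + 1))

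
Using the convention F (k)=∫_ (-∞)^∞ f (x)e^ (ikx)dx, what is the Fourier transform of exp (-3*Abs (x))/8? 3/ (4*(k^2 + 9))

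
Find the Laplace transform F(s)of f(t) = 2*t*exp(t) 2/(s - 1)^2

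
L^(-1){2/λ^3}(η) η^2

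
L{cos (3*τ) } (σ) σ/ (σ^2 + 9) 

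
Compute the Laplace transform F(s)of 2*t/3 2/(3*s^2)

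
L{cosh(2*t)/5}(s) s/(5*(s^2-4))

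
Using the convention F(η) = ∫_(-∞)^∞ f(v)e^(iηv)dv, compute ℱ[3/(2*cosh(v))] 3*pi/(2*cosh(pi*η/2))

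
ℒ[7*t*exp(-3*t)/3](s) 7/(3*(s+3)^2)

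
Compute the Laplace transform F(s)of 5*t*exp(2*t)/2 5/(2*(s - 2)^2)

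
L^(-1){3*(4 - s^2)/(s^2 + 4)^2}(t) -3*t*cos(2*t)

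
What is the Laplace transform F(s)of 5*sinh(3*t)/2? 15/(2*(s^2 - 9))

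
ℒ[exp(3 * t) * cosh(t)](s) (s - 3)/((s - 3)^2 - 1)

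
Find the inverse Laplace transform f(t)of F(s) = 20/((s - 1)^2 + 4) 10 * exp(t) * sin(2 * t)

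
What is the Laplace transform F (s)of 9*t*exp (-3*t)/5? 9/ (5*(s+3)^2)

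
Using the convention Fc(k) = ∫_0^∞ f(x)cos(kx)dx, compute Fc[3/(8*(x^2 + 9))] pi*exp(-3*k)/16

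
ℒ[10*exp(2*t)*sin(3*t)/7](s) 30/(7*((s - 2)^2 + 9))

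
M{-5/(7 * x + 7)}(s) -5 * pi * csc(pi * s)/7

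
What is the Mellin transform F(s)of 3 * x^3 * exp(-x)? 3 * gamma(s + 3)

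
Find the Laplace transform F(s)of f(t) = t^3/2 3/s^4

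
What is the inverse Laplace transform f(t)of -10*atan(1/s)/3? -10*sin(t)/(3*t)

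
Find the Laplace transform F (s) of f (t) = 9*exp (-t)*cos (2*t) 9*(s + 1) / ( (s + 1) ^2 + 4) 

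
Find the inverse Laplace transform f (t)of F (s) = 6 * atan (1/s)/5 6 * sin (t)/ (5 * t)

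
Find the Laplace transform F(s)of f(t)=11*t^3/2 33/s^4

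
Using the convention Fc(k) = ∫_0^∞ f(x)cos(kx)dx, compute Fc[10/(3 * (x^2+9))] 5 * pi * exp(-3 * k)/9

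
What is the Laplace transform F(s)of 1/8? 1/(8*s)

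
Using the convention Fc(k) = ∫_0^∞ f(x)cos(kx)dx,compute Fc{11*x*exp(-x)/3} 11*(1 - k^2)/(3*(k^2 + 1)^2)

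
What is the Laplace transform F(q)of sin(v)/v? atan(1/q)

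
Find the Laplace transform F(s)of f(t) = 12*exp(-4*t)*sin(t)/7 12/(7*((s + 4)^2 + 1))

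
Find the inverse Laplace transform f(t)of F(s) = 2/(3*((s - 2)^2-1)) 2*exp(2*t)*sinh(t)/3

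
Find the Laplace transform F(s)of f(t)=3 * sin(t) 3/(s^2 + 1)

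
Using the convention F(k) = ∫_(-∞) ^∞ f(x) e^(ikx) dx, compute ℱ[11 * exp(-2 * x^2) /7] 11 * sqrt(2) * sqrt(pi) * exp(-k^2/8) /14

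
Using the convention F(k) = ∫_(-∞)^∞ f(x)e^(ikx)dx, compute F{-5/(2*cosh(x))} -5*pi/(2*cosh(pi*k/2))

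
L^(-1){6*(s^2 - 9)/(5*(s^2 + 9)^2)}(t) 6*t*cos(3*t)/5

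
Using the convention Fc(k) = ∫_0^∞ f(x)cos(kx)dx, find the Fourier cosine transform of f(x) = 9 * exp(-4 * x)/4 9/(k^2+16)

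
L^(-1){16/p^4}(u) 8*u^3/3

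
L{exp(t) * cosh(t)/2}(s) (s - 1)/(2 * s * (s - 2))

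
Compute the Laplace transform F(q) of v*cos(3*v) (q^2 - 9) /(q^2 + 9) ^2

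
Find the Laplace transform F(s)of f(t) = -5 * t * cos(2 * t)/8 5 * (4 - s^2)/(8 * (s^2+4)^2)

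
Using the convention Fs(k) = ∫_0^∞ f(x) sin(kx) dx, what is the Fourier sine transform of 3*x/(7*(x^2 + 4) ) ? 3*pi*exp(-2*k) /14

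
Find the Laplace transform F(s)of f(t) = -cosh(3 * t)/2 -s/(2 * s^2 - 18)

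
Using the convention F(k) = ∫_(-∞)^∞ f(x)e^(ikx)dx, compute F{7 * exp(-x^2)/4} 7 * sqrt(pi) * exp(-k^2/4)/4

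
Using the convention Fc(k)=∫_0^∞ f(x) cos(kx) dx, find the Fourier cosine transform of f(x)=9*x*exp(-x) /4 9*(1 - k^2) /(4*(k^2 + 1) ^2) 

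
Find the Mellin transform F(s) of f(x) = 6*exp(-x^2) 3*gamma(s/2) 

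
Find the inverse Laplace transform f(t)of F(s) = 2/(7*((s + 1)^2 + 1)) 2*exp(-t)*sin(t)/7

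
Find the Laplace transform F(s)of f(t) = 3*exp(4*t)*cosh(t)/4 3*(s - 4)/(4*((s - 4)^2 - 1))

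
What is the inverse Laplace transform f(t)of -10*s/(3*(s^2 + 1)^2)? -5*t*sin(t)/3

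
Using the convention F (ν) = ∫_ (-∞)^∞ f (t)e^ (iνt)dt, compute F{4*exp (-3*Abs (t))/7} 24/ (7*(ν^2 + 9))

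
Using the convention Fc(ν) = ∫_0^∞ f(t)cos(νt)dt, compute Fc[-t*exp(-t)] (ν^2 - 1)/(ν^2 + 1)^2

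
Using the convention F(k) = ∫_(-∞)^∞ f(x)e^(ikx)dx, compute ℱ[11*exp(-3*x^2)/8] 11*sqrt(3)*sqrt(pi)*exp(-k^2/12)/24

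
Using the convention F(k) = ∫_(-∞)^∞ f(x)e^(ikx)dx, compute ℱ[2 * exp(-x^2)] 2 * sqrt(pi) * exp(-k^2/4)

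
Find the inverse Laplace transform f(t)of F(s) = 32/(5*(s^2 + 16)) 8*sin(4*t)/5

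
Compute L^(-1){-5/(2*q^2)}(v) -5*v/2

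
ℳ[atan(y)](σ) -pi * sec(pi * σ/2)/(2 * σ)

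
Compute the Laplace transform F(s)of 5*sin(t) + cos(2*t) s/(s^2 + 4) + 5/(s^2 + 1)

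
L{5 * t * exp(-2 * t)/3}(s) 5/(3 * (s + 2)^2)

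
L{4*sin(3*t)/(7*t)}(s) 4*atan(3/s)/7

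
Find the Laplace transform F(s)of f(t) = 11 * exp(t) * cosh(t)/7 11 * (s - 1)/(7 * s * (s - 2))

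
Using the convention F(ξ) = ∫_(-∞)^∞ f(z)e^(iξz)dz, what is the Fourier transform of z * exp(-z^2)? I * sqrt(pi) * ξ * exp(-ξ^2/4)/2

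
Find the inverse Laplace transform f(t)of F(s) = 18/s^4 3 * t^3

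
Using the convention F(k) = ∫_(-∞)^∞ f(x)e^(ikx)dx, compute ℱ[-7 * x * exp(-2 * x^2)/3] -7 * sqrt(2) * I * sqrt(pi) * k * exp(-k^2/8)/24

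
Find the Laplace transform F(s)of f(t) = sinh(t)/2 1/(2 * (s^2-1))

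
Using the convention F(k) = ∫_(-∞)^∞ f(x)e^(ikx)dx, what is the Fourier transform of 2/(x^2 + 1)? 2 * pi * exp(-Abs(k))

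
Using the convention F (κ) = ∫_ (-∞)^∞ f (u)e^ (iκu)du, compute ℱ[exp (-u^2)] sqrt (pi) * exp (-κ^2/4)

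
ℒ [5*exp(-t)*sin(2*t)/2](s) 5/((s+1)^2+4)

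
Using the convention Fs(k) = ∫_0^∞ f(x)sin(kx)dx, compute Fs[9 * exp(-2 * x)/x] 9 * atan(k/2)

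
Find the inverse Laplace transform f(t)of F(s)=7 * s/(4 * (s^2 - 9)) 7 * cosh(3 * t)/4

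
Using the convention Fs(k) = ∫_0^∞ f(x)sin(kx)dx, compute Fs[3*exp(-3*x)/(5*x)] 3*atan(k/3)/5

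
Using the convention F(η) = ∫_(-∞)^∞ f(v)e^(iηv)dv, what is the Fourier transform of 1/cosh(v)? pi/cosh(pi*η/2)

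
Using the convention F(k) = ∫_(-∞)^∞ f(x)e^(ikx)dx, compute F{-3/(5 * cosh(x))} -3 * pi/(5 * cosh(pi * k/2))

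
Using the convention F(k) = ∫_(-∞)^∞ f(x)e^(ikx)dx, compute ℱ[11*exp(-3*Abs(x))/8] 33/(4*(k^2 + 9))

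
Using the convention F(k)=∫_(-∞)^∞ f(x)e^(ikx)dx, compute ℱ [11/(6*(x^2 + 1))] 11*pi*exp(-Abs(k))/6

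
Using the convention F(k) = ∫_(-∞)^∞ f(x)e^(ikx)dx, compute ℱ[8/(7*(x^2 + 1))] 8*pi*exp(-Abs(k))/7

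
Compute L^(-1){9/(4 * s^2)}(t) 9 * t/4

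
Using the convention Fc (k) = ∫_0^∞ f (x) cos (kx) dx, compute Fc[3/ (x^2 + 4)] 3*pi*exp (-2*k) /4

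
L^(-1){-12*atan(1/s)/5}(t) -12*sin(t)/(5*t)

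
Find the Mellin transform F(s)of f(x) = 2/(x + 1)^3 gamma(s)*gamma(3 - s)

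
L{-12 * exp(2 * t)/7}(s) -12/(7 * s - 14)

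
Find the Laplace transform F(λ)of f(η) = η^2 2/λ^3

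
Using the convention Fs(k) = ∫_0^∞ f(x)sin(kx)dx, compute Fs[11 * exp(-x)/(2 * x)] 11 * atan(k)/2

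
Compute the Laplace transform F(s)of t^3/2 3/s^4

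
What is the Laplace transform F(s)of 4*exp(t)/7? 4/(7*(s - 1))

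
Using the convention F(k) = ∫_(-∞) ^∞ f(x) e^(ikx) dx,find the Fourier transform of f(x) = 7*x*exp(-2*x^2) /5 7*sqrt(2)*I*sqrt(pi)*k*exp(-k^2/8) /40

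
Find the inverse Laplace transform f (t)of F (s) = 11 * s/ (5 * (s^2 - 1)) 11 * cosh (t)/5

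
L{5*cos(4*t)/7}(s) 5*s/(7*(s^2 + 16))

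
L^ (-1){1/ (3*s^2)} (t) t/3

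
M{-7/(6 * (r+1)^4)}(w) 7 * pi * (w - 3) * (w - 2) * (w - 1)/(36 * sin(pi * w))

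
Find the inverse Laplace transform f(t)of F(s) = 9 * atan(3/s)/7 9 * sin(3 * t)/(7 * t)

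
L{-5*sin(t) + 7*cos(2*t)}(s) 7*s/(s^2 + 4) - 5/(s^2 + 1)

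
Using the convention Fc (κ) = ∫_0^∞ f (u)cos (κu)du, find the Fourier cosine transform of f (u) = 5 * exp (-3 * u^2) 5 * sqrt (3) * sqrt (pi) * exp (-κ^2/12)/6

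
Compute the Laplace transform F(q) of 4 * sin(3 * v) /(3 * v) 4 * atan(3/q) /3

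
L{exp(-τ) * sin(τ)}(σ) 1/((σ+1)^2+1)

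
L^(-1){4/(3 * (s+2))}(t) 4 * exp(-2 * t)/3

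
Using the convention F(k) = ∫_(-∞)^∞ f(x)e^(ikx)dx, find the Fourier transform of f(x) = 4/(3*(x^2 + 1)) 4*pi*exp(-Abs(k))/3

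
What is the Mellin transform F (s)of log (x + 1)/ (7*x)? -pi*csc (pi*s)/ (7*s - 7)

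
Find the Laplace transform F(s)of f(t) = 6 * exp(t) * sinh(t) 6/(s * (s - 2))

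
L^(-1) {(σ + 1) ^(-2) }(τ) τ*exp(-τ) 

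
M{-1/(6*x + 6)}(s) -pi*csc(pi*s)/6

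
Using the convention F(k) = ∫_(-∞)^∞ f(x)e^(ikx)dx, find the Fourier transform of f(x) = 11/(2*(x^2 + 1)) 11*pi*exp(-Abs(k))/2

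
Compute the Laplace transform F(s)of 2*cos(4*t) 2*s/(s^2 + 16)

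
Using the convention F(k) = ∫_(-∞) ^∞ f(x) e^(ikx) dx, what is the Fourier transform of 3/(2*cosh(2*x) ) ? 3*pi/(4*cosh(pi*k/4) ) 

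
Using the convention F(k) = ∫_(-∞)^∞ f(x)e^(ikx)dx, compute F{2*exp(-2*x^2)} sqrt(2)*sqrt(pi)*exp(-k^2/8)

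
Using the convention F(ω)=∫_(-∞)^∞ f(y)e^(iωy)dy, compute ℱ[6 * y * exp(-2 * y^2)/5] 3 * sqrt(2) * I * sqrt(pi) * ω * exp(-ω^2/8)/20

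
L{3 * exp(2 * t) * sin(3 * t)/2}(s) 9/(2 * ((s - 2)^2+9))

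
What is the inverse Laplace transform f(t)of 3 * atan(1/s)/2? 3 * sin(t)/(2 * t)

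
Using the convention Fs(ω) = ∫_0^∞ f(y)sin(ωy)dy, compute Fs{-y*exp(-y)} -2*ω/(ω^2 + 1)^2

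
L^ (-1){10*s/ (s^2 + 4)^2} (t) 5*t*sin (2*t)/2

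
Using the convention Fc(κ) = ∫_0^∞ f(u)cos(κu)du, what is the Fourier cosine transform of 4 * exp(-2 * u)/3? 8/(3 * (κ^2 + 4))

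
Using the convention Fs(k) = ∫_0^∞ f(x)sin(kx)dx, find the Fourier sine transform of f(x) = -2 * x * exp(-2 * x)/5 -8 * k/(5 * (k^2 + 4)^2)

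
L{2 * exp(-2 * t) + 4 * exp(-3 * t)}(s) 4/(s + 3) + 2/(s + 2)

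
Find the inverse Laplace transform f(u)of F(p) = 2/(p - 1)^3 u^2 * exp(u)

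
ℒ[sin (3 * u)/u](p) atan (3/p)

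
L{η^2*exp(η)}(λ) 2/(λ - 1)^3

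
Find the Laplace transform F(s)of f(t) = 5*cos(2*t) 5*s/(s^2 + 4)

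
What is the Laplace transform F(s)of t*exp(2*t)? (s - 2)^(-2)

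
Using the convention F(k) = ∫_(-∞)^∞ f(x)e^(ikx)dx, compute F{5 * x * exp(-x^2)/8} 5 * I * sqrt(pi) * k * exp(-k^2/4)/16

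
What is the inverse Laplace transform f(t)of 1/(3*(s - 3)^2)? t*exp(3*t)/3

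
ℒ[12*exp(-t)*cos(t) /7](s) 12*(s + 1) /(7*((s + 1) ^2 + 1) ) 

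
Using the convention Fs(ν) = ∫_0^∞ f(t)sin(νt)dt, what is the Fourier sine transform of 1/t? pi/2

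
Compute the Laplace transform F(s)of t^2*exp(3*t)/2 (s - 3)^(-3)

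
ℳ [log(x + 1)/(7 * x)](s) -pi * csc(pi * s)/(7 * s - 7)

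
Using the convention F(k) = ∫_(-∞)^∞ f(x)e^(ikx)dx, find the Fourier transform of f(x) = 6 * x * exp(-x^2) 3 * I * sqrt(pi) * k * exp(-k^2/4)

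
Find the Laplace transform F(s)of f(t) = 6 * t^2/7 12/(7 * s^3)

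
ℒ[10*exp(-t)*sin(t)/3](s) 10/(3*((s + 1)^2 + 1))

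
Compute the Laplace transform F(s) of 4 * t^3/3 8/s^4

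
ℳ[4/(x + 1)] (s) 4*pi*csc(pi*s)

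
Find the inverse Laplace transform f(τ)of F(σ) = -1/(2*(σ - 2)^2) -τ*exp(2*τ)/2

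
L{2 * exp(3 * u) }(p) 2/(p - 3) 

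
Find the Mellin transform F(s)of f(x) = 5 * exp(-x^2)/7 5 * gamma(s/2)/14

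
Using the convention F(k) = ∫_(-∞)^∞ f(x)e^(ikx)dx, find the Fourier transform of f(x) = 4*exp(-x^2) 4*sqrt(pi)*exp(-k^2/4)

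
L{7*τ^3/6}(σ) 7/σ^4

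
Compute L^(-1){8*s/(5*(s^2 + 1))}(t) 8*cos(t)/5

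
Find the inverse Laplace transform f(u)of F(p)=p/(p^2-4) cosh(2 * u)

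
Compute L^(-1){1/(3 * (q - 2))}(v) exp(2 * v)/3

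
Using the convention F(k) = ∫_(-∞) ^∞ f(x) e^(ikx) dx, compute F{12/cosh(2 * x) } 6 * pi/cosh(pi * k/4) 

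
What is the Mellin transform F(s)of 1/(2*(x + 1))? pi*csc(pi*s)/2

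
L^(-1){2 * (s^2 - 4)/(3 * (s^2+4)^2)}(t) 2 * t * cos(2 * t)/3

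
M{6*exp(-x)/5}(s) 6*gamma(s)/5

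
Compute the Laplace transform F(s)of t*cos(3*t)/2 (s^2-9)/(2*(s^2 + 9)^2)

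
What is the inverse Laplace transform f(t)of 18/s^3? 9 * t^2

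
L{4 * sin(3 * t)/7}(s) 12/(7 * (s^2+9))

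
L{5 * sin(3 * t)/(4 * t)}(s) 5 * atan(3/s)/4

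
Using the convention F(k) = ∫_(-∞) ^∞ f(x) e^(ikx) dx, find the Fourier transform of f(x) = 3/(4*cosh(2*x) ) 3*pi/(8*cosh(pi*k/4) ) 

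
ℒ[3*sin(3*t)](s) 9/(s^2 + 9)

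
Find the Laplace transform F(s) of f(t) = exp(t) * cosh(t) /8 (s - 1) /(8 * s * (s - 2) ) 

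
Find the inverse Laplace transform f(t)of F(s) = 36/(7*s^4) 6*t^3/7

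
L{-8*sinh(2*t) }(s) -16/(s^2 - 4) 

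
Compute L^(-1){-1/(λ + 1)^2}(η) -η*exp(-η)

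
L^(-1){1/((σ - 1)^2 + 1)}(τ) exp(τ)*sin(τ)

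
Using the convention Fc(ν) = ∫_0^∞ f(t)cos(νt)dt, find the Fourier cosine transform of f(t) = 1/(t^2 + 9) pi * exp(-3 * ν)/6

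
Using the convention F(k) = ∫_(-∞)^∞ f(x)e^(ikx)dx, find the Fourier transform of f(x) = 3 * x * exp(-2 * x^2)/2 3 * sqrt(2) * I * sqrt(pi) * k * exp(-k^2/8)/16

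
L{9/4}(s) 9/(4*s)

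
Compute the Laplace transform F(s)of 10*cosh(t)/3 10*s/(3*(s^2 - 1))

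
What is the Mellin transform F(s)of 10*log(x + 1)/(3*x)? -10*pi*csc(pi*s)/(3*s - 3)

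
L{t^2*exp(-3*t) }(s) 2/(s + 3) ^3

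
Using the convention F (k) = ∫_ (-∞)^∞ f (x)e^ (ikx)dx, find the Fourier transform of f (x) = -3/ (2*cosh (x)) -3*pi/ (2*cosh (pi*k/2))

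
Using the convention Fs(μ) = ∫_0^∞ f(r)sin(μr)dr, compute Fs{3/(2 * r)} 3 * pi/4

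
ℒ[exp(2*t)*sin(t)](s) 1/((s - 2)^2 + 1)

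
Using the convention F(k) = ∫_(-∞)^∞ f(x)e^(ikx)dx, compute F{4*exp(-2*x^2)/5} 2*sqrt(2)*sqrt(pi)*exp(-k^2/8)/5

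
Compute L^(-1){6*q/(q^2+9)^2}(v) v*sin(3*v)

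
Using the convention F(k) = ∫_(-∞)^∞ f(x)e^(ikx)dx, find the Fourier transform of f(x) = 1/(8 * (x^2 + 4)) pi * exp(-2 * Abs(k))/16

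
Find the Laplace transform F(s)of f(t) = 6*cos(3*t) 6*s/(s^2 + 9)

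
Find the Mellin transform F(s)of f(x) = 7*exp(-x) 7*gamma(s)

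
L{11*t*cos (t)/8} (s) 11*(s^2 - 1)/ (8*(s^2 + 1)^2)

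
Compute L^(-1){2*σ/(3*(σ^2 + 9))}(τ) 2*cos(3*τ)/3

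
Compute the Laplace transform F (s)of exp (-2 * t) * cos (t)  (s + 2)/ ( (s + 2)^2 + 1)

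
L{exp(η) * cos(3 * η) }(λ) (λ - 1) /((λ - 1) ^2 + 9) 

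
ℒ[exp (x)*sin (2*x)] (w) 2/ ( (w - 1) ^2 + 4) 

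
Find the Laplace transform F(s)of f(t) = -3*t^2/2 -3/s^3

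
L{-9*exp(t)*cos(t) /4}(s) 9*(1 - s) /(4*((s - 1) ^2 + 1) ) 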